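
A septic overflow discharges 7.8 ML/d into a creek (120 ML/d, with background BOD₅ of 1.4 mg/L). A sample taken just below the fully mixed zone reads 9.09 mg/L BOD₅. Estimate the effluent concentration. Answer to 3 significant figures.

127 mg/L

Mass balance: 120.0·1.400 + 7.800·Cₑ = 127.8·9.090
→ Cₑ = (127.8·9.090 − 120.0·1.400) / 7.800 = 127.4 mg/L.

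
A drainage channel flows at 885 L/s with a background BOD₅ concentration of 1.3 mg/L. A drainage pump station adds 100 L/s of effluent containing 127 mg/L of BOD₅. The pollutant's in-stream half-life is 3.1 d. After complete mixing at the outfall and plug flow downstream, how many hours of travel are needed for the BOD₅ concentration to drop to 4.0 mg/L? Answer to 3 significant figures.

Conservation of mass: C = (885.0·1.300 + 100.0·127.0) / 985.0 = 13850/985.0 = 14.06 mg/L.
Half-life 3.1 d → k = ln 2 / 3.1 = 0.2236 d⁻¹.
14.06·exp(−k·t) = 4.0 → t = ln(14.06/4.0)/k = 485800 s = 134.9 h.

135 h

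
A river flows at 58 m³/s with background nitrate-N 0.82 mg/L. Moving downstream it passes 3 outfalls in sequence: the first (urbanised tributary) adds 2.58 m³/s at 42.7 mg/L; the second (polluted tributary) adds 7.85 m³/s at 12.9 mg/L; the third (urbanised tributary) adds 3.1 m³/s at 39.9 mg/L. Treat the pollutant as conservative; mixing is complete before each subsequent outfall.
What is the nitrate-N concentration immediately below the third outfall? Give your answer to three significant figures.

Below outfall 1: Q → 60.58 m³/s, C = (58.00·0.8200 + 2.580·42.70)/60.58 = 2.604 mg/L.
Below outfall 2: Q → 68.43 m³/s, C = (60.58·2.604 + 7.850·12.90)/68.43 = 3.785 mg/L.
Below outfall 3: Q → 71.53 m³/s, C = (68.43·3.785 + 3.100·39.90)/71.53 = 5.350 mg/L.

5.35 mg/L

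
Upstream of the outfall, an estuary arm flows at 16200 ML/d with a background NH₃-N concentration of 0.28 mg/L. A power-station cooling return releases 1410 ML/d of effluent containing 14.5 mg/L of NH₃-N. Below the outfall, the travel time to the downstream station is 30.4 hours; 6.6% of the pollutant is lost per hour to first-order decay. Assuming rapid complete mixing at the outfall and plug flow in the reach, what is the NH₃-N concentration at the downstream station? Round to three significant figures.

Flow-weighted average: C = (16200·0.2800 + 1410·14.50) / 17610 = 24980/17610 = 1.419 mg/L.
6.6%/h lost → k = −ln(1 − 0.066) = 0.06828 h⁻¹.
First-order decay: C = 1.419·exp(−k·t) = 1.419·0.1255 = 0.1780 mg/L.

0.178 mg/L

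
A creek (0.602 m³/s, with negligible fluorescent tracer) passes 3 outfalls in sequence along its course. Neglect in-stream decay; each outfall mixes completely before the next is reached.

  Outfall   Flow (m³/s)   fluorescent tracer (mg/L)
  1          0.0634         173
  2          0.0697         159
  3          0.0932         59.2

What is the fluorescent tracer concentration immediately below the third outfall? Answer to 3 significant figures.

Below outfall 1: Q → 0.6654 m³/s, C = (0.6020·0 + 0.06340·173.0)/0.6654 = 16.48 mg/L.
Below outfall 2: Q → 0.7351 m³/s, C = (0.6654·16.48 + 0.06970·159.0)/0.7351 = 30.00 mg/L.
Below outfall 3: Q → 0.8283 m³/s, C = (0.7351·30.00 + 0.09320·59.20)/0.8283 = 33.28 mg/L.

33.3 mg/L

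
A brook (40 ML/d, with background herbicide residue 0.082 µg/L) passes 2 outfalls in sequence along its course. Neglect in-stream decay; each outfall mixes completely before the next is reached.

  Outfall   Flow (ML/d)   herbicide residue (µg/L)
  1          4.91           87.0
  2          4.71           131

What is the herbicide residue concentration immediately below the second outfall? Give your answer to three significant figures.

21.1 µg/L

After outfall 1: Q = 40.00 + 4.910 = 44.91 ML/d; C = (40.00·0.08200 + 4.910·87.00)/44.91 = 9.585 µg/L.
After outfall 2: Q = 44.91 + 4.710 = 49.62 ML/d; C = (44.91·9.585 + 4.710·131.0)/49.62 = 21.11 µg/L.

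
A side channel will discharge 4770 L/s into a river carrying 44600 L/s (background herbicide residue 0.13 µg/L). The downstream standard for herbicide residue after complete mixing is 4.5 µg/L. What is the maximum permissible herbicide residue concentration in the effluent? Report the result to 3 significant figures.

45.4 µg/L

At the limit, (Qr·Cr + Qe·Cₑ)/(Qr + Qe) = 4.5:
Cₑ = (49370·4.5 − 44600·0.1300) / 4770 = 45.36 µg/L.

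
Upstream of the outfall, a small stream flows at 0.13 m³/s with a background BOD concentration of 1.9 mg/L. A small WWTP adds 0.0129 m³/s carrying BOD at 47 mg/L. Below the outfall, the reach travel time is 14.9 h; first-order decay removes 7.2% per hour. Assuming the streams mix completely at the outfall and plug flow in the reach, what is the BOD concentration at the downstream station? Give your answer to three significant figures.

Mixed concentration C = ΣQC/ΣQ = (0.1300·1.900 + 0.01290·47.00) / 0.1429 = 0.8533/0.1429 = 5.971 mg/L.
7.2%/h lost → k = −ln(1 − 0.072) = 0.07472 h⁻¹.
First-order decay: C = 5.971·exp(−k·t) = 5.971·0.3284 = 1.961 mg/L.

1.96 mg/L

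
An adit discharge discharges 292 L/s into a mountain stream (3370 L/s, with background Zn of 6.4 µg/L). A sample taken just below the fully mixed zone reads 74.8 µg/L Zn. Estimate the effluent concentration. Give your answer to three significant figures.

864 µg/L

Mass balance: 3370·6.400 + 292.0·Cₑ = 3662·74.80
→ Cₑ = (3662·74.80 − 3370·6.400) / 292.0 = 864.2 µg/L.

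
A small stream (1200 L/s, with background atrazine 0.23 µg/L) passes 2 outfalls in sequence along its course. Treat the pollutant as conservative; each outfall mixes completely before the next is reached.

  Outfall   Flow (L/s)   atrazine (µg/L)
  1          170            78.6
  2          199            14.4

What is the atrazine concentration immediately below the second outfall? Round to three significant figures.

Below outfall 1: Q → 1370 L/s, C = (1200·0.2300 + 170.0·78.60)/1370 = 9.955 µg/L.
Below outfall 2: Q → 1569 L/s, C = (1370·9.955 + 199.0·14.40)/1569 = 10.52 µg/L.

10.5 µg/L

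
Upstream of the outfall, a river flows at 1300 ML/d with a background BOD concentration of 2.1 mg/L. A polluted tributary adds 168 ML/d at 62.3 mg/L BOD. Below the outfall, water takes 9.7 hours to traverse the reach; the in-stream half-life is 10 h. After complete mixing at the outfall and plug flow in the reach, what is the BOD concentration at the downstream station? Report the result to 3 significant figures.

4.59 mg/L

Mixed concentration C = ΣQC/ΣQ = (1300·2.100 + 168.0·62.30) / 1468 = 13200/1468 = 8.989 mg/L.
Half-life 10 h → k = ln 2 / 10 = 0.06931 h⁻¹ = 1.664 d⁻¹.
Applying C = C₀e^(−kt): 8.989 × 0.5105 = 4.589 mg/L.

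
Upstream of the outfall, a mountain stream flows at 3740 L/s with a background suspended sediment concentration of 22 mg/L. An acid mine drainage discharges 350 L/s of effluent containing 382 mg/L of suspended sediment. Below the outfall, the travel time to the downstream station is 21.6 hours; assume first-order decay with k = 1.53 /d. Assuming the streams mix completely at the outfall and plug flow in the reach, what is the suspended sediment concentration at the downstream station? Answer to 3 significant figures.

Conservation of mass: C = (3740·22.00 + 350.0·382.0) / 4090 = 216000/4090 = 52.81 mg/L.
First-order decay: C = 52.81·exp(−k·t) = 52.81·0.2523 = 13.32 mg/L.

13.3 mg/L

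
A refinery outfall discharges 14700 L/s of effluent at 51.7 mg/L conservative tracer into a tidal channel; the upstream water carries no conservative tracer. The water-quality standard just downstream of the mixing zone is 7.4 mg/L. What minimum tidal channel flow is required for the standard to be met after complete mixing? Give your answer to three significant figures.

Set C_mix = 7.4: (Q·0 + 14700·51.70) / (Q + 14700) = 7.4
→ Q = 14700·(51.70 − 7.4)/(7.4 − 0) = 88000 L/s.

88000 L/s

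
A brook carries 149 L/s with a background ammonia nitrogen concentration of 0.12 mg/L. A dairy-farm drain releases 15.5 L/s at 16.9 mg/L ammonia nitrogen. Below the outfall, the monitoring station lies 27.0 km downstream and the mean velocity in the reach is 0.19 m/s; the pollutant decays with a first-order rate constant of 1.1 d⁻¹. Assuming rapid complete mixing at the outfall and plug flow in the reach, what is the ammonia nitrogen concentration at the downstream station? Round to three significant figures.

Mixed concentration C = ΣQC/ΣQ = (149.0·0.1200 + 15.50·16.90) / 164.5 = 279.8/164.5 = 1.701 mg/L.
Travel time t = 27.0·1000 / 0.19 = 142100 s = 39.47 h.
Applying C = C₀e^(−kt): 1.701 × 0.1638 = 0.2786 mg/L.

0.279 mg/L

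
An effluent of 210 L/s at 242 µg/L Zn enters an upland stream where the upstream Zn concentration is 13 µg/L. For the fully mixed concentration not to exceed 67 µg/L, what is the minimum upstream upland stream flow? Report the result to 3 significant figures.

681 L/s

Set C_mix = 67: (Q·13.00 + 210.0·242.0) / (Q + 210.0) = 67
→ Q = 210.0·(242.0 − 67)/(67 − 13.00) = 680.6 L/s.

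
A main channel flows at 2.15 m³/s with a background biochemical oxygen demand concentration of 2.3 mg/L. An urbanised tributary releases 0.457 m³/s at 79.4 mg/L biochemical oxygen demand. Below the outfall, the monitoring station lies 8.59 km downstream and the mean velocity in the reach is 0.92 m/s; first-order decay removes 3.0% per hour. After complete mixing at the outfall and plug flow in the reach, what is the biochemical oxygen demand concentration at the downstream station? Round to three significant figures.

14.6 mg/L

Flow-weighted average: C = (2.150·2.300 + 0.4570·79.40) / 2.607 = 41.23/2.607 = 15.82 mg/L.
Travel time t = 8.59·1000 / 0.92 = 9337 s = 2.594 h.
3.0%/h lost → k = −ln(1 − 0.03) = 0.03046 h⁻¹.
Decay over the reach: 15.82·exp(−kt) = 15.82·0.9240 = 14.61 mg/L.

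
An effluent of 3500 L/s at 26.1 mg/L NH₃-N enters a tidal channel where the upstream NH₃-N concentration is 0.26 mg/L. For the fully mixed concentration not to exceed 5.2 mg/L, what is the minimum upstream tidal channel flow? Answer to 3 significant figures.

Set C_mix = 5.2: (Q·0.2600 + 3500·26.10) / (Q + 3500) = 5.2
→ Q = 3500·(26.10 − 5.2)/(5.2 − 0.2600) = 14810 L/s.

14800 L/s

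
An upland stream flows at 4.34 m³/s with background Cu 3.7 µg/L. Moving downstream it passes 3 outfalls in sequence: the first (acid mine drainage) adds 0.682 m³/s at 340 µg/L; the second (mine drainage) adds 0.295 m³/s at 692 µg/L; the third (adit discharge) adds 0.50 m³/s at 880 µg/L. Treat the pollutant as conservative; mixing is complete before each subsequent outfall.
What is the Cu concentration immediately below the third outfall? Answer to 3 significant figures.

Below outfall 1: Q → 5.022 m³/s, C = (4.340·3.700 + 0.6820·340.0)/5.022 = 49.37 µg/L.
Below outfall 2: Q → 5.317 m³/s, C = (5.022·49.37 + 0.2950·692.0)/5.317 = 85.03 µg/L.
Below outfall 3: Q → 5.817 m³/s, C = (5.317·85.03 + 0.5000·880.0)/5.817 = 153.4 µg/L.

153 µg/L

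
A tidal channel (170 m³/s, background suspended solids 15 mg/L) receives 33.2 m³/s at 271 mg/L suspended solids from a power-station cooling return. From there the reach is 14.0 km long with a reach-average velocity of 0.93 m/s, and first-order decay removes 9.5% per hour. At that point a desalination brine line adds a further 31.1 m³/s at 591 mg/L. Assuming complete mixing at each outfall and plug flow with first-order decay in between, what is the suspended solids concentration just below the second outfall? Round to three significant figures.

Mixed concentration C = ΣQC/ΣQ = (170.0·15.00 + 33.20·271.0) / 203.2 = 11550/203.2 = 56.83 mg/L; combined flow 203.2 m³/s.
Travel time t = 14.0·1000 / 0.93 = 15050 s = 4.182 h.
9.5%/h lost → k = −ln(1 − 0.095) = 0.09982 h⁻¹.
After decay, C = 56.83 × e^(−kt) = 56.83 × 0.6588 = 37.43 mg/L.
Second outfall: C = (203.2·37.43 + 31.10·591.0)/234.3 = 110.9 mg/L.

111 mg/L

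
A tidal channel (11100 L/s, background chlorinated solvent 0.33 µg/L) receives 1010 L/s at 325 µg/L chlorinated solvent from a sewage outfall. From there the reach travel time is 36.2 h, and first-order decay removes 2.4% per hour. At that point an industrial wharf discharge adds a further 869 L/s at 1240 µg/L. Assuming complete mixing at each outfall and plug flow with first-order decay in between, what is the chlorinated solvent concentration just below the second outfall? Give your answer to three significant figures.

93.6 µg/L

After mixing, C = (11100·0.3300 + 1010·325.0) / 12110 = 331900/12110 = 27.41 µg/L; combined flow 12110 L/s.
2.4%/h lost → k = −ln(1 − 0.024) = 0.02429 h⁻¹.
Applying C = C₀e^(−kt): 27.41 × 0.4150 = 11.38 µg/L.
Second outfall: C = (12110·11.38 + 869.0·1240)/12980 = 93.64 µg/L.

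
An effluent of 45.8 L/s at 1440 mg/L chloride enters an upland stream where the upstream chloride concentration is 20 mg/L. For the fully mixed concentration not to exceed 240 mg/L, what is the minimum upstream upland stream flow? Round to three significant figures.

250 L/s

Set C_mix = 240: (Q·20.00 + 45.80·1440) / (Q + 45.80) = 240
→ Q = 45.80·(1440 − 240)/(240 − 20.00) = 249.8 L/s.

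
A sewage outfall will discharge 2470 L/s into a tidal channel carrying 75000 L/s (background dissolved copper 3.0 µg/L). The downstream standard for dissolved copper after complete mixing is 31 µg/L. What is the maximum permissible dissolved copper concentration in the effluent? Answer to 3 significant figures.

At the limit, (Qr·Cr + Qe·Cₑ)/(Qr + Qe) = 31:
Cₑ = (77470·31 − 75000·3.000) / 2470 = 881.2 µg/L.

881 µg/L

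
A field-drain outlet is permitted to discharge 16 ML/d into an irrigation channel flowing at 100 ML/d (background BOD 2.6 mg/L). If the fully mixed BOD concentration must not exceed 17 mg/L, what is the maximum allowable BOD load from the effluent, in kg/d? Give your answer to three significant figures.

1710 kg/d

Mass balance at the limit: 100.0·2.600 + 16.00·Cₑ = 116.0·17 → Cₑ = 107.0 mg/L.
16.00 ML/d = 0.1852 m³/s. Load = 0.1852 m³/s × 107.0 g/m³ × 86 400 s/d = 1712 kg/d.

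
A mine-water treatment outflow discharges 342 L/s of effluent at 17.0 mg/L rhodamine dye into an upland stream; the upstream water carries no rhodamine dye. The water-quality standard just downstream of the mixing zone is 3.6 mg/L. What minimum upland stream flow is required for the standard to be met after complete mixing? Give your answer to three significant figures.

Set C_mix = 3.6: (Q·0 + 342.0·17.00) / (Q + 342.0) = 3.6
→ Q = 342.0·(17.00 − 3.6)/(3.6 − 0) = 1273 L/s.

1270 L/s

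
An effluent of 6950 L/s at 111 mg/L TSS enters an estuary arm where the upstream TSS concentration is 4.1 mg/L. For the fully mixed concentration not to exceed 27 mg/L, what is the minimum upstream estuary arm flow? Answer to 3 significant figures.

25500 L/s

Set C_mix = 27: (Q·4.100 + 6950·111.0) / (Q + 6950) = 27
→ Q = 6950·(111.0 − 27)/(27 − 4.100) = 25490 L/s.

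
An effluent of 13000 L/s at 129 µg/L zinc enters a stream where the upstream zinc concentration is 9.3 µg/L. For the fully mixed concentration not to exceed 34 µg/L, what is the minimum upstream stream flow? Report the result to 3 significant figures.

50000 L/s

Set C_mix = 34: (Q·9.300 + 13000·129.0) / (Q + 13000) = 34
→ Q = 13000·(129.0 − 34)/(34 − 9.300) = 50000 L/s.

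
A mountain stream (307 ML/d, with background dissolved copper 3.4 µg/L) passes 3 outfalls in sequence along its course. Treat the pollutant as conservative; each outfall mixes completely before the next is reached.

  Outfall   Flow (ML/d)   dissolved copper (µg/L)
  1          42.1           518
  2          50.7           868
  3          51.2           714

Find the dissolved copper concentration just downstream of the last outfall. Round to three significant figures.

229 µg/L

Outfall 1: combined Q = 349.1 ML/d; C = (307.0·3.400 + 42.10·518.0)/349.1 = 65.46 µg/L.
Outfall 2: combined Q = 399.8 ML/d; C = (349.1·65.46 + 50.70·868.0)/399.8 = 167.2 µg/L.
Outfall 3: combined Q = 451.0 ML/d; C = (399.8·167.2 + 51.20·714.0)/451.0 = 229.3 µg/L.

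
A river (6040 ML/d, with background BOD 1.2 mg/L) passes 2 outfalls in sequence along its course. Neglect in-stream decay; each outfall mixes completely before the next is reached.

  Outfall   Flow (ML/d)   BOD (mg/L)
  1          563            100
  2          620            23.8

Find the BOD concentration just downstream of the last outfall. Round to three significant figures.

10.8 mg/L

Below outfall 1: Q → 6603 ML/d, C = (6040·1.200 + 563.0·100.0)/6603 = 9.624 mg/L.
Below outfall 2: Q → 7223 ML/d, C = (6603·9.624 + 620.0·23.80)/7223 = 10.84 mg/L.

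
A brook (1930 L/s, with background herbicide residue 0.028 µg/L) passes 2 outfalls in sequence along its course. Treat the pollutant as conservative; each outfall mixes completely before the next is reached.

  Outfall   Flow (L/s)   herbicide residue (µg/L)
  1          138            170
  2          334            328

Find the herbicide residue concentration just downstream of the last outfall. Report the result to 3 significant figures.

55.4 µg/L

Outfall 1: combined Q = 2068 L/s; C = (1930·0.02800 + 138.0·170.0)/2068 = 11.37 µg/L.
Outfall 2: combined Q = 2402 L/s; C = (2068·11.37 + 334.0·328.0)/2402 = 55.40 µg/L.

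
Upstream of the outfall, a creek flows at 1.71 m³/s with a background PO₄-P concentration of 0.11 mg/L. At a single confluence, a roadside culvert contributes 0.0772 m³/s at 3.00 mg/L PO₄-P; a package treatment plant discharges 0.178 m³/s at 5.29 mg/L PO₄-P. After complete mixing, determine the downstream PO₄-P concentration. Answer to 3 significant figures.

After mixing, C = (1.710·0.1100 + 0.07720·3.000 + 0.1780·5.290) / 1.965 = 1.361/1.965 = 0.6927 mg/L.

0.693 mg/L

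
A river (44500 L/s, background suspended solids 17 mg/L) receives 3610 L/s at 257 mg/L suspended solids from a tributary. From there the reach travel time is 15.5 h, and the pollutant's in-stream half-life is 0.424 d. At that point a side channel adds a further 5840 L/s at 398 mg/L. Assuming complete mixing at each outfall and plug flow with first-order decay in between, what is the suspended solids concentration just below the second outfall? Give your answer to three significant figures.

After mixing, C = (44500·17.00 + 3610·257.0) / 48110 = 1684000/48110 = 35.01 mg/L; combined flow 48110 L/s.
Half-life 0.424 d → k = ln 2 / 0.424 = 1.635 d⁻¹.
After decay, C = 35.01 × e^(−kt) = 35.01 × 0.3479 = 12.18 mg/L.
Second outfall: C = (48110·12.18 + 5840·398.0)/53950 = 53.94 mg/L.

53.9 mg/L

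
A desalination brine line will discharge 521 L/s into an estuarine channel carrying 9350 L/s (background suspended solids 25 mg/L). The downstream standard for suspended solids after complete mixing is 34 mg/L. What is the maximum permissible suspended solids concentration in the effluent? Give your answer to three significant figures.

196 mg/L

At the limit, (Qr·Cr + Qe·Cₑ)/(Qr + Qe) = 34:
Cₑ = (9871·34 − 9350·25.00) / 521.0 = 195.5 mg/L.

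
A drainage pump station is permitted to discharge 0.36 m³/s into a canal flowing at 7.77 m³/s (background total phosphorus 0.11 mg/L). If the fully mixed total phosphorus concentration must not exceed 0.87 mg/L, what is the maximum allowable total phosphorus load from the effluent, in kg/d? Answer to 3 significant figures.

Mass balance at the limit: 7.770·0.1100 + 0.3600·Cₑ = 8.130·0.87 → Cₑ = 17.27 mg/L.
Load = 0.3600 m³/s × 17.27 g/m³ × 86 400 s/d = 537.3 kg/d.

537 kg/d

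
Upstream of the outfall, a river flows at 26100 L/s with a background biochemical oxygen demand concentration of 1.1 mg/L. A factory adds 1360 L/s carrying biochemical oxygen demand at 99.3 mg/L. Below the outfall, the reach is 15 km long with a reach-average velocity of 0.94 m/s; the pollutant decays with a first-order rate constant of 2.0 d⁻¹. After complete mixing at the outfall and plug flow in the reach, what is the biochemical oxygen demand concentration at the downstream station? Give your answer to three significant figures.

Mixed concentration C = ΣQC/ΣQ = (26100·1.100 + 1360·99.30) / 27460 = 163800/27460 = 5.964 mg/L.
Travel time t = 15·1000 / 0.94 = 15960 s = 4.433 h.
After decay, C = 5.964 × e^(−kt) = 5.964 × 0.6912 = 4.122 mg/L.

4.12 mg/L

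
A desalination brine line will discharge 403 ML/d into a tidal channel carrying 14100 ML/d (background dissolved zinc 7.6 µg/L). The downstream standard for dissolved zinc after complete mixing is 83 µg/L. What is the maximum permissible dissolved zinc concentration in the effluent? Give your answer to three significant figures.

At the limit, (Qr·Cr + Qe·Cₑ)/(Qr + Qe) = 83:
Cₑ = (14500·83 − 14100·7.600) / 403.0 = 2721 µg/L.

2720 µg/L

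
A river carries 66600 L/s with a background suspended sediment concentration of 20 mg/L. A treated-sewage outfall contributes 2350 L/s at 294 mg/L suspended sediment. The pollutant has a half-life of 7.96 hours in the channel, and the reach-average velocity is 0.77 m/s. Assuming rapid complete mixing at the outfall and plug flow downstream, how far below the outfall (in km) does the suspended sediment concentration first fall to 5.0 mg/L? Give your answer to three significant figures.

56.3 km

Flow-weighted average: C = (66600·20.00 + 2350·294.0) / 68950 = 2023000/68950 = 29.34 mg/L.
Half-life 7.96 h → k = ln 2 / 7.96 = 0.08708 h⁻¹ = 2.090 d⁻¹.
Set 29.34·exp(−k·t) = 5.0 → t = ln(29.34/5.0)/k = 73150 s = 20.32 h.
Distance = v·t = 0.77·73150 = 56330 m = 56.33 km.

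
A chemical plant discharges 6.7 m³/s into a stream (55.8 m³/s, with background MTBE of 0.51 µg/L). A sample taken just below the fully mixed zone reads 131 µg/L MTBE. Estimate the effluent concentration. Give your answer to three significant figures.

1220 µg/L

Mass balance: 55.80·0.5100 + 6.700·Cₑ = 62.50·131.0
→ Cₑ = (62.50·131.0 − 55.80·0.5100) / 6.700 = 1218 µg/L.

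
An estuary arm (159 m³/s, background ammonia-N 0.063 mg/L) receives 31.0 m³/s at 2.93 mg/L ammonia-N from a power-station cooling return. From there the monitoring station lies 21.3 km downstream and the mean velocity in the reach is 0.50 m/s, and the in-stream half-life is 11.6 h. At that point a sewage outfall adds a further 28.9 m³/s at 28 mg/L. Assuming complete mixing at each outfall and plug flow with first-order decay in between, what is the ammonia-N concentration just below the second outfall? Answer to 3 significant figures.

3.92 mg/L

Flow-weighted average: C = (159.0·0.06300 + 31.00·2.930) / 190.0 = 100.8/190.0 = 0.5308 mg/L; combined flow 190.0 m³/s.
Travel time t = 21.3·1000 / 0.50 = 42600 s = 11.83 h.
Half-life 11.6 h → k = ln 2 / 11.6 = 0.05975 h⁻¹ = 1.434 d⁻¹.
Decay over the reach: 0.5308·exp(−kt) = 0.5308·0.4931 = 0.2617 mg/L.
Second outfall: C = (190.0·0.2617 + 28.90·28.00)/218.9 = 3.924 mg/L.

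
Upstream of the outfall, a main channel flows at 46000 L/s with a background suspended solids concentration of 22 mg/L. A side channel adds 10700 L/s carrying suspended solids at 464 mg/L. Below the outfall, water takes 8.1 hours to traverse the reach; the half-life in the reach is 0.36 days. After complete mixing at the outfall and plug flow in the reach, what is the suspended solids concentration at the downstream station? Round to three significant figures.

55.0 mg/L

Mixed concentration C = ΣQC/ΣQ = (46000·22.00 + 10700·464.0) / 56700 = 5977000/56700 = 105.4 mg/L.
Half-life 0.36 d → k = ln 2 / 0.36 = 1.925 d⁻¹.
Applying C = C₀e^(−kt): 105.4 × 0.5221 = 55.04 mg/L.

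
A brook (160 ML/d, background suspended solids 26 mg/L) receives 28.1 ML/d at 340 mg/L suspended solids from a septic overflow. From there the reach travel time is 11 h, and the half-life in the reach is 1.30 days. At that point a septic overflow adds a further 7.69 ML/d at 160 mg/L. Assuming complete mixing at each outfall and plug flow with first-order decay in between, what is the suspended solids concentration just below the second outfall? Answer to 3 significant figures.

61.1 mg/L

Mass balance: C = (160.0·26.00 + 28.10·340.0) / 188.1 = 13710/188.1 = 72.91 mg/L; combined flow 188.1 ML/d.
Half-life 1.30 d → k = ln 2 / 1.30 = 0.5332 d⁻¹.
Decay over the reach: 72.91·exp(−kt) = 72.91·0.7832 = 57.10 mg/L.
Second outfall: C = (188.1·57.10 + 7.690·160.0)/195.8 = 61.14 mg/L.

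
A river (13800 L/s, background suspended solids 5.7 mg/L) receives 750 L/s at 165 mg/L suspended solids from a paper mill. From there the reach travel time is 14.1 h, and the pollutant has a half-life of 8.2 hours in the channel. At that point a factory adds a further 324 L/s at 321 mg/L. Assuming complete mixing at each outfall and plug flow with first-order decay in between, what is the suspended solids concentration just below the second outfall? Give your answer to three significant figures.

11.1 mg/L

Conservation of mass: C = (13800·5.700 + 750.0·165.0) / 14550 = 202400/14550 = 13.91 mg/L; combined flow 14550 L/s.
Half-life 8.2 h → k = ln 2 / 8.2 = 0.08453 h⁻¹ = 2.029 d⁻¹.
First-order decay: C = 13.91·exp(−k·t) = 13.91·0.3037 = 4.224 mg/L.
At the second outfall, C = (14550·4.224 + 324.0·321.0) / (14550 + 324.0) = 11.12 mg/L.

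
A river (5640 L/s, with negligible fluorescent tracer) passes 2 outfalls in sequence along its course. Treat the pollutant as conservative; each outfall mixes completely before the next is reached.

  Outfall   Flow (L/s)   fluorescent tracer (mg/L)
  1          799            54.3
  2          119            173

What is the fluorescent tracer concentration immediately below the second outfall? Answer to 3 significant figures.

After outfall 1: Q = 5640 + 799.0 = 6439 L/s; C = (5640·0 + 799.0·54.30)/6439 = 6.738 mg/L.
After outfall 2: Q = 6439 + 119.0 = 6558 L/s; C = (6439·6.738 + 119.0·173.0)/6558 = 9.755 mg/L.

9.75 mg/L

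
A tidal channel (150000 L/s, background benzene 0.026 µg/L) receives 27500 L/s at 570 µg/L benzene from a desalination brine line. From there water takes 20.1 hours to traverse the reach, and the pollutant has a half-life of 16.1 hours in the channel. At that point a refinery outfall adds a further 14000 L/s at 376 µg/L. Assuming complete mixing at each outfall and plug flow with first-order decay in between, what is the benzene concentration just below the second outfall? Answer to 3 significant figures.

After mixing, C = (150000·0.02600 + 27500·570.0) / 177500 = 15680000/177500 = 88.33 µg/L; combined flow 177500 L/s.
Half-life 16.1 h → k = ln 2 / 16.1 = 0.04305 h⁻¹ = 1.033 d⁻¹.
First-order decay: C = 88.33·exp(−k·t) = 88.33·0.4209 = 37.18 µg/L.
Second outfall: C = (177500·37.18 + 14000·376.0)/191500 = 61.95 µg/L.

61.9 µg/L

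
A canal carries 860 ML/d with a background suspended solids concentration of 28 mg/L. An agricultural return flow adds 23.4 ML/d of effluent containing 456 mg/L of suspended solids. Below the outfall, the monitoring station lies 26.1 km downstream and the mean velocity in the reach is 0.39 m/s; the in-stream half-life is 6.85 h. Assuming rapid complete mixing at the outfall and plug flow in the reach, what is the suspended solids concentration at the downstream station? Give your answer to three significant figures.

6.00 mg/L

Mixed concentration C = ΣQC/ΣQ = (860.0·28.00 + 23.40·456.0) / 883.4 = 34750/883.4 = 39.34 mg/L.
Travel time t = 26.1·1000 / 0.39 = 66920 s = 18.59 h.
Half-life 6.85 h → k = ln 2 / 6.85 = 0.1012 h⁻¹ = 2.429 d⁻¹.
After decay, C = 39.34 × e^(−kt) = 39.34 × 0.1524 = 5.996 mg/L.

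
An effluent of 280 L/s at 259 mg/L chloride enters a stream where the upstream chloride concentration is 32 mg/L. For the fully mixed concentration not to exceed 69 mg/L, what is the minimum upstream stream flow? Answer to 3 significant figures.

Set C_mix = 69: (Q·32.00 + 280.0·259.0) / (Q + 280.0) = 69
→ Q = 280.0·(259.0 − 69)/(69 − 32.00) = 1438 L/s.

1440 L/s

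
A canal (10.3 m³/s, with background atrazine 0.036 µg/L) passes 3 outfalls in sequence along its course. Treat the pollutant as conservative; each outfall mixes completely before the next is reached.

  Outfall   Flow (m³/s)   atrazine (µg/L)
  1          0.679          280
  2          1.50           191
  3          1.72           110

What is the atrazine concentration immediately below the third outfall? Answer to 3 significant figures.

Outfall 1: combined Q = 10.98 m³/s; C = (10.30·0.03600 + 0.6790·280.0)/10.98 = 17.35 µg/L.
Outfall 2: combined Q = 12.48 m³/s; C = (10.98·17.35 + 1.500·191.0)/12.48 = 38.22 µg/L.
Outfall 3: combined Q = 14.20 m³/s; C = (12.48·38.22 + 1.720·110.0)/14.20 = 46.92 µg/L.

46.9 µg/L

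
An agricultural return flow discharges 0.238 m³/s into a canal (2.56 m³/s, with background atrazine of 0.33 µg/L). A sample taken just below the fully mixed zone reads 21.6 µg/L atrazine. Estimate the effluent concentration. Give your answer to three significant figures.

Mass balance: 2.560·0.3300 + 0.2380·Cₑ = 2.798·21.60
→ Cₑ = (2.798·21.60 − 2.560·0.3300) / 0.2380 = 250.4 µg/L.

250 µg/L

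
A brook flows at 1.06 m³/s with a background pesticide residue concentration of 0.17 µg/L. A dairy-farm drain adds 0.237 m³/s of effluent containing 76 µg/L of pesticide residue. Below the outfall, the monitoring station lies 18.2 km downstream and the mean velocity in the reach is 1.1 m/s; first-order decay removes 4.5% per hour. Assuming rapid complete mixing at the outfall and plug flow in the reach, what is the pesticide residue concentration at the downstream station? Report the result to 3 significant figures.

11.4 µg/L

After mixing, C = (1.060·0.1700 + 0.2370·76.00) / 1.297 = 18.19/1.297 = 14.03 µg/L.
Travel time t = 18.2·1000 / 1.1 = 16550 s = 4.596 h.
4.5%/h lost → k = −ln(1 − 0.045) = 0.04604 h⁻¹.
Decay over the reach: 14.03·exp(−kt) = 14.03·0.8093 = 11.35 µg/L.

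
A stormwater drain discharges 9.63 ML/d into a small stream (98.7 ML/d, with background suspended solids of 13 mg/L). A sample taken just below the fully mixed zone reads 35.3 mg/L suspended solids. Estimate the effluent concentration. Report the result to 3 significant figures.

264 mg/L

Mass balance: 98.70·13.00 + 9.630·Cₑ = 108.3·35.30
→ Cₑ = (108.3·35.30 − 98.70·13.00) / 9.630 = 263.9 mg/L.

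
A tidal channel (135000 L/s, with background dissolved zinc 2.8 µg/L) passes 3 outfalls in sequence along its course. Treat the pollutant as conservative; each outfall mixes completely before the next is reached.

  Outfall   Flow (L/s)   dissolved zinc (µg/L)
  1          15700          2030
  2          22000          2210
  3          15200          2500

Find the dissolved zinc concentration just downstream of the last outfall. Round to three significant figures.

633 µg/L

Below outfall 1: Q → 150700 L/s, C = (135000·2.800 + 15700·2030)/150700 = 214.0 µg/L.
Below outfall 2: Q → 172700 L/s, C = (150700·214.0 + 22000·2210)/172700 = 468.3 µg/L.
Below outfall 3: Q → 187900 L/s, C = (172700·468.3 + 15200·2500)/187900 = 632.6 µg/L.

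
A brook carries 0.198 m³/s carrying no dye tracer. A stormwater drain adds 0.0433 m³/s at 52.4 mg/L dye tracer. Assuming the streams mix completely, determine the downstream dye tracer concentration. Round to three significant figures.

9.40 mg/L

After mixing, C = (0.1980·0 + 0.04330·52.40) / 0.2413 = 2.269/0.2413 = 9.403 mg/L.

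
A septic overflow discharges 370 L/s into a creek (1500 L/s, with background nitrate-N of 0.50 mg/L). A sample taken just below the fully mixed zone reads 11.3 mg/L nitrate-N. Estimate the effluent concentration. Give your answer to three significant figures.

55.1 mg/L

Mass balance: 1500·0.5000 + 370.0·Cₑ = 1870·11.30
→ Cₑ = (1870·11.30 − 1500·0.5000) / 370.0 = 55.08 mg/L.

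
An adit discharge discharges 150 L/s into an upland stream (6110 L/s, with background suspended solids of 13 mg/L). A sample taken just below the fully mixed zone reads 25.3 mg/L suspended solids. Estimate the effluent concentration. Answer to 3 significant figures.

Mass balance: 6110·13.00 + 150.0·Cₑ = 6260·25.30
→ Cₑ = (6260·25.30 − 6110·13.00) / 150.0 = 526.3 mg/L.

526 mg/L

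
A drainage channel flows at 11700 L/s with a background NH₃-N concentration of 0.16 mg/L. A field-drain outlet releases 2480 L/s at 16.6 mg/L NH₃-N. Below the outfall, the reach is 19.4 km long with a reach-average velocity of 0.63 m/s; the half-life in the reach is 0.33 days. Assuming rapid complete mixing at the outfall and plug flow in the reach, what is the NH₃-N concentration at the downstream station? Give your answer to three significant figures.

Mixed concentration C = ΣQC/ΣQ = (11700·0.1600 + 2480·16.60) / 14180 = 43040/14180 = 3.035 mg/L.
Travel time t = 19.4·1000 / 0.63 = 30790 s = 8.554 h.
Half-life 0.33 d → k = ln 2 / 0.33 = 2.100 d⁻¹.
Applying C = C₀e^(−kt): 3.035 × 0.4730 = 1.436 mg/L.

1.44 mg/L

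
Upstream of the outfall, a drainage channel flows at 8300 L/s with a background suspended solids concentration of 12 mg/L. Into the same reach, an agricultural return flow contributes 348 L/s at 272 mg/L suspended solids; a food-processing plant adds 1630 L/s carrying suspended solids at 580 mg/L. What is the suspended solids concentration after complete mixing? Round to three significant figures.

111 mg/L

After mixing, C = (8300·12.00 + 348.0·272.0 + 1630·580.0) / 10280 = 1140000/10280 = 110.9 mg/L.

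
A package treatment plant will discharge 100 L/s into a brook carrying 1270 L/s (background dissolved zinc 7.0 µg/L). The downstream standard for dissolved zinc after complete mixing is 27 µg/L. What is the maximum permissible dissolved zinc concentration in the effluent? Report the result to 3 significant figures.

281 µg/L

At the limit, (Qr·Cr + Qe·Cₑ)/(Qr + Qe) = 27:
Cₑ = (1370·27 − 1270·7.000) / 100.0 = 281.0 µg/L.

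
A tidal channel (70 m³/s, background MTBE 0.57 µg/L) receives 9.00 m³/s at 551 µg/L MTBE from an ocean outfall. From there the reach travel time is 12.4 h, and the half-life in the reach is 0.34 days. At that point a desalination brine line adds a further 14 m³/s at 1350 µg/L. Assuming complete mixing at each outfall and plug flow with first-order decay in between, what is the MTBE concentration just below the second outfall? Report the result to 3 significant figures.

Conservation of mass: C = (70.00·0.5700 + 9.000·551.0) / 79.00 = 4999/79.00 = 63.28 µg/L; combined flow 79.00 m³/s.
Half-life 0.34 d → k = ln 2 / 0.34 = 2.039 d⁻¹.
Applying C = C₀e^(−kt): 63.28 × 0.3488 = 22.07 µg/L.
At the second outfall, C = (79.00·22.07 + 14.00·1350) / (79.00 + 14.00) = 222.0 µg/L.

222 µg/L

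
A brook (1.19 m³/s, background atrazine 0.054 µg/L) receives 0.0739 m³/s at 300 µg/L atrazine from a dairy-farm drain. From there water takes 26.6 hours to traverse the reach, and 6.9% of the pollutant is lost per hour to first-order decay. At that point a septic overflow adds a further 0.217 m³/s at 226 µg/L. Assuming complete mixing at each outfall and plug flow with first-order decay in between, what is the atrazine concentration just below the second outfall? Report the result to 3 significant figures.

Flow-weighted average: C = (1.190·0.05400 + 0.07390·300.0) / 1.264 = 22.23/1.264 = 17.59 µg/L; combined flow 1.264 m³/s.
6.9%/h lost → k = −ln(1 − 0.069) = 0.07150 h⁻¹.
Applying C = C₀e^(−kt): 17.59 × 0.1493 = 2.626 µg/L.
Second outfall: C = (1.264·2.626 + 0.2170·226.0)/1.481 = 35.36 µg/L.

35.4 µg/L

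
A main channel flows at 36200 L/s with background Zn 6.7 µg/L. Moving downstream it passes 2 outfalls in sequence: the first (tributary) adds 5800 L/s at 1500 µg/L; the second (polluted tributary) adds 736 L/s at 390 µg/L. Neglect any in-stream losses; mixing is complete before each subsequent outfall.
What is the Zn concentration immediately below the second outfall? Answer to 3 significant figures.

After outfall 1: Q = 36200 + 5800 = 42000 L/s; C = (36200·6.700 + 5800·1500)/42000 = 212.9 µg/L.
After outfall 2: Q = 42000 + 736.0 = 42740 L/s; C = (42000·212.9 + 736.0·390.0)/42740 = 216.0 µg/L.

216 µg/L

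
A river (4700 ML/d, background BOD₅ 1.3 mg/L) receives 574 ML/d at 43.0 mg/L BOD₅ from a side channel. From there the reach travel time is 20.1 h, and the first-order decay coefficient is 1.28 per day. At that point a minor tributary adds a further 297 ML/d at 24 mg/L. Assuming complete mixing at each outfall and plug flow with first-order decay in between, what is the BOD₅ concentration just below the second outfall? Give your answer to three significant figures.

Flow-weighted average: C = (4700·1.300 + 574.0·43.00) / 5274 = 30790/5274 = 5.838 mg/L; combined flow 5274 ML/d.
Decay over the reach: 5.838·exp(−kt) = 5.838·0.3423 = 1.999 mg/L.
Second outfall: C = (5274·1.999 + 297.0·24.00)/5571 = 3.172 mg/L.

3.17 mg/L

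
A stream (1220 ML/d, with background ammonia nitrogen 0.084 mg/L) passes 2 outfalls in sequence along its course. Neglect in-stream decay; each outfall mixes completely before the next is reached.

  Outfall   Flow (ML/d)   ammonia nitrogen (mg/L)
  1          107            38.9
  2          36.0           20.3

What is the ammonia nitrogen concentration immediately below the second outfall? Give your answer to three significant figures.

After outfall 1: Q = 1220 + 107.0 = 1327 ML/d; C = (1220·0.08400 + 107.0·38.90)/1327 = 3.214 mg/L.
After outfall 2: Q = 1327 + 36.00 = 1363 ML/d; C = (1327·3.214 + 36.00·20.30)/1363 = 3.665 mg/L.

3.67 mg/L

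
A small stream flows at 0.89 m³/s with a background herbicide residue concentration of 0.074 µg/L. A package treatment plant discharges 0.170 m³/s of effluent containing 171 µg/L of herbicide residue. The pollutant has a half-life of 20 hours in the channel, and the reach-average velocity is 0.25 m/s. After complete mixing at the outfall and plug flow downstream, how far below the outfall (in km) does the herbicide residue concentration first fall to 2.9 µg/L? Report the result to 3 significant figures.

58.4 km

Conservation of mass: C = (0.8900·0.07400 + 0.1700·171.0) / 1.060 = 29.14/1.060 = 27.49 µg/L.
Half-life 20 h → k = ln 2 / 20 = 0.03466 h⁻¹ = 0.8318 d⁻¹.
Set 27.49·exp(−k·t) = 2.9 → t = ln(27.49/2.9)/k = 233600 s = 64.89 h.
Distance = v·t = 0.25·233600 = 58400 m = 58.40 km.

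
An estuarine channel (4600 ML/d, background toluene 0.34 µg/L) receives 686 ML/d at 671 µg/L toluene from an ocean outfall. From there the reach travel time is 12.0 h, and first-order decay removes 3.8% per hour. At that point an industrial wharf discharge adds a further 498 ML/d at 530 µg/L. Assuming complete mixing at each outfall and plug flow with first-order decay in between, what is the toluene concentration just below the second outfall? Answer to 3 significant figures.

95.8 µg/L

Mass balance: C = (4600·0.3400 + 686.0·671.0) / 5286 = 461900/5286 = 87.38 µg/L; combined flow 5286 ML/d.
3.8%/h lost → k = −ln(1 − 0.038) = 0.03874 h⁻¹.
After decay, C = 87.38 × e^(−kt) = 87.38 × 0.6282 = 54.89 µg/L.
Second outfall: C = (5286·54.89 + 498.0·530.0)/5784 = 95.80 µg/L.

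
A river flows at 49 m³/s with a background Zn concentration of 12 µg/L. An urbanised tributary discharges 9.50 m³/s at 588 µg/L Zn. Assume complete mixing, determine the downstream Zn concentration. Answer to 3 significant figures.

Conservation of mass: C = (49.00·12.00 + 9.500·588.0) / 58.50 = 6174/58.50 = 105.5 µg/L.

106 µg/L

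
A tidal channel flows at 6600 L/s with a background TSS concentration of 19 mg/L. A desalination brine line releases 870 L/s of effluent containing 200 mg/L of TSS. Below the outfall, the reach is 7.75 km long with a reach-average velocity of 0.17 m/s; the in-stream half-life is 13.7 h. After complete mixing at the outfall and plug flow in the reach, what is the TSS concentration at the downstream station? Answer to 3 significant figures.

21.1 mg/L

Conservation of mass: C = (6600·19.00 + 870.0·200.0) / 7470 = 299400/7470 = 40.08 mg/L.
Travel time t = 7.75·1000 / 0.17 = 45590 s = 12.66 h.
Half-life 13.7 h → k = ln 2 / 13.7 = 0.05059 h⁻¹ = 1.214 d⁻¹.
First-order decay: C = 40.08·exp(−k·t) = 40.08·0.5269 = 21.12 mg/L.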